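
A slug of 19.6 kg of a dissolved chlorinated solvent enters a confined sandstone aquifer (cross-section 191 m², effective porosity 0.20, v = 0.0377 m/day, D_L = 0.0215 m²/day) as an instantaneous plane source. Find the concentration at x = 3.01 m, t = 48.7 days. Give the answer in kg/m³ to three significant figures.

0.102 kg/m³

For an instantaneous plane source, C(x,t) = M/(n_e·A·√(4πDt)) · exp(−(x−vt)²/(4Dt)), with n_e·A the pore (flow) area.
Plume center vt = 0.0377 × 48.7 = 1.83599 m, so the well at 3.01 m is 1.17401 m downgradient of the peak.
√(4πDt) = 3.627 m, giving peak height M/(n_e·A·√(4πDt)) = 19.6/(0.20 × 191 × 3.627) = 0.1415 kg/m³.
(x−vt)²/(4Dt) = (1.17401)²/(4 × 0.0215 × 48.7) = 0.3291; exp(−0.3291) = 0.7196.
C = 0.1415 × 0.7196 = 0.102 kg/m³.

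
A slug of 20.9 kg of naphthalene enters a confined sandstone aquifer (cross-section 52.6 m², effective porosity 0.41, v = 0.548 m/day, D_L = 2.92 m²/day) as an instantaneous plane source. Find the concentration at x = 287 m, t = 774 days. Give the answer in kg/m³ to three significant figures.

0.000718 kg/m³

For an instantaneous plane source, C(x,t) = M/(n_e·A·√(4πDt)) · exp(−(x−vt)²/(4Dt)), with n_e·A the pore (flow) area.
Plume center vt = 0.548 × 774 = 424.152 m, so the well at 287 m is 137.152 m upgradient of the peak.
√(4πDt) = 168.5 m, giving peak height M/(n_e·A·√(4πDt)) = 20.9/(0.41 × 52.6 × 168.5) = 0.005751 kg/m³.
(x−vt)²/(4Dt) = (-137.152)²/(4 × 2.92 × 774) = 2.081; exp(−2.081) = 0.1248.
C = 0.005751 × 0.1248 = 0.000718 kg/m³.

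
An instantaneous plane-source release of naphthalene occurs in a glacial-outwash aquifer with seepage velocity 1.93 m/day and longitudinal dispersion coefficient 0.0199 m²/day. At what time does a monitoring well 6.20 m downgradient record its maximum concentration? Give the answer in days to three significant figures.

For the 1D instantaneous-source solution, setting ∂C/∂t = 0 at fixed x gives v²t² + 2Dt − x² = 0, so t = (√(D² + v²x²) − D)/v².
√(D² + v²x²) = √(0.0199² + 1.93² × 6.20²) = 11.97; v² = 3.7249.
t = (11.97 − 0.0199)/3.7249 = 3.21 days (vs. the pure-advection estimate x/v = 3.21 d).

3.21 days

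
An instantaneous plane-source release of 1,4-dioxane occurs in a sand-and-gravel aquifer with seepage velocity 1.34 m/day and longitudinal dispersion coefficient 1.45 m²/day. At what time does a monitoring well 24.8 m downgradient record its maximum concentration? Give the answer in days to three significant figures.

17.7 days

For the 1D instantaneous-source solution, setting ∂C/∂t = 0 at fixed x gives v²t² + 2Dt − x² = 0, so t = (√(D² + v²x²) − D)/v².
√(D² + v²x²) = √(1.45² + 1.34² × 24.8²) = 33.26; v² = 1.7956.
t = (33.26 − 1.45)/1.7956 = 17.7 days (vs. the pure-advection estimate x/v = 18.5 d).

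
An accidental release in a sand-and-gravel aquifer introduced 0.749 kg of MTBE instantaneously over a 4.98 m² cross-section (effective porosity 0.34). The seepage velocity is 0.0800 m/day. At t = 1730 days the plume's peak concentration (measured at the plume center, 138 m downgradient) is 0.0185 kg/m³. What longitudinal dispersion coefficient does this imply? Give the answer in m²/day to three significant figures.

0.0263 m²/day

At the plume center C_max = M/(n_e·A·√(4πDt)), so D = M²/(4πt·(n_e·A·C_max)²).
n_e·A·C_max = 0.34 × 4.98 × 0.0185 = 0.03132 kg/m.
D = 0.749²/(4π × 1730 × 0.03132²) = 0.0263 m²/day.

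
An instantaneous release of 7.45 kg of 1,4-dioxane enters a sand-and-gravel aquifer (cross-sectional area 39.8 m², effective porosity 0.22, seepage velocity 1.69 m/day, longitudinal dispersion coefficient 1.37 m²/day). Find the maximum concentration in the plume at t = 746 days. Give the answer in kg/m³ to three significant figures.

0.00751 kg/m³

The peak of an instantaneous 1D plume sits at x = vt; there the Gaussian factor is 1 and C_max = M/(n_e·A·√(4πDt)), where n_e·A is the pore area the mass is dissolved in.
√(4πDt) = √(4π × 1.37 × 746) = 113.3 m, so C_max = 7.45/(0.22 × 39.8 × 113.3) = 0.00751 kg/m³.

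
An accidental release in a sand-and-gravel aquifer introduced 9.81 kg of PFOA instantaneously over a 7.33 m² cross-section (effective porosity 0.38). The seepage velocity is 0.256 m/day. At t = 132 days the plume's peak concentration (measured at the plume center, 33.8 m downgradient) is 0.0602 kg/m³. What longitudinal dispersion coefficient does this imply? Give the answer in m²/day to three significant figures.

At the plume center C_max = M/(n_e·A·√(4πDt)), so D = M²/(4πt·(n_e·A·C_max)²).
n_e·A·C_max = 0.38 × 7.33 × 0.0602 = 0.1677 kg/m.
D = 9.81²/(4π × 132 × 0.1677²) = 2.06 m²/day.

2.06 m²/day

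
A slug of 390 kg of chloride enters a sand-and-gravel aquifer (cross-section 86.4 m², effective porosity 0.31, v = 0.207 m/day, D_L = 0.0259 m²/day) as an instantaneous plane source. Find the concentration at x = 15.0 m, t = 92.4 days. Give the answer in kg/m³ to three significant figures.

0.448 kg/m³

For an instantaneous plane source, C(x,t) = M/(n_e·A·√(4πDt)) · exp(−(x−vt)²/(4Dt)), with n_e·A the pore (flow) area.
Plume center vt = 0.207 × 92.4 = 19.1268 m, so the well at 15.0 m is 4.1268 m upgradient of the peak.
√(4πDt) = 5.484 m, giving peak height M/(n_e·A·√(4πDt)) = 390/(0.31 × 86.4 × 5.484) = 2.655 kg/m³.
(x−vt)²/(4Dt) = (-4.1268)²/(4 × 0.0259 × 92.4) = 1.779; exp(−1.779) = 0.1688.
C = 2.655 × 0.1688 = 0.448 kg/m³.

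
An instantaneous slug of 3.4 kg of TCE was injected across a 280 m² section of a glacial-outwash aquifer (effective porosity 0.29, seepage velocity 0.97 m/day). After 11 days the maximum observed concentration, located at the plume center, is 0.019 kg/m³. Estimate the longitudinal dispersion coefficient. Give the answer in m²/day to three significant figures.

At the plume center C_max = M/(n_e·A·√(4πDt)), so D = M²/(4πt·(n_e·A·C_max)²).
n_e·A·C_max = 0.29 × 280 × 0.019 = 1.543 kg/m.
D = 3.4²/(4π × 11 × 1.543²) = 0.0351 m²/day.

0.0351 m²/day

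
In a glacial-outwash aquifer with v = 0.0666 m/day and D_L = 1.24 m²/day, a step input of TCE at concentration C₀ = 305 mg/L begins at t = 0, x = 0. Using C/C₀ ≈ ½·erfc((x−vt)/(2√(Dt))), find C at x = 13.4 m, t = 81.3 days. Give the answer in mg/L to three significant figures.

87.5 mg/L

For a continuous step input, C/C₀ ≈ ½·erfc((x−vt)/(2√(Dt))).
vt = 0.0666 × 81.3 = 5.41458 m and 2√(Dt) = 2√(1.24 × 81.3) = 20.08 m.
Argument (x−vt)/(2√(Dt)) = (13.4 − 5.41458)/20.08 = 0.3977; ½·erfc(0.3977) = 0.2869.
C = 305 × 0.2869 = 87.5 mg/L.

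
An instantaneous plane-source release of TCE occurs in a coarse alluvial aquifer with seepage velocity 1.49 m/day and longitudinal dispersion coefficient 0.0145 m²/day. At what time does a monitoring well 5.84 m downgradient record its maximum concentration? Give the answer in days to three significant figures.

For the 1D instantaneous-source solution, setting ∂C/∂t = 0 at fixed x gives v²t² + 2Dt − x² = 0, so t = (√(D² + v²x²) − D)/v².
√(D² + v²x²) = √(0.0145² + 1.49² × 5.84²) = 8.702; v² = 2.2201.
t = (8.702 − 0.0145)/2.2201 = 3.91 days (vs. the pure-advection estimate x/v = 3.92 d).

3.91 days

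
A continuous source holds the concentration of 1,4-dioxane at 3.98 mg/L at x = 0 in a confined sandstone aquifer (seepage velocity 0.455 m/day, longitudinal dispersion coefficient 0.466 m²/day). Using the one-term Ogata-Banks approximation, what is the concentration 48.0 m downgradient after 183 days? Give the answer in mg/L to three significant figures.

3.97 mg/L

For a continuous step input, C/C₀ ≈ ½·erfc((x−vt)/(2√(Dt))).
vt = 0.455 × 183 = 83.265 m and 2√(Dt) = 2√(0.466 × 183) = 18.47 m.
Argument (x−vt)/(2√(Dt)) = (48.0 − 83.265)/18.47 = -1.909; ½·erfc(-1.909) = 0.9965.
C = 3.98 × 0.9965 = 3.97 mg/L.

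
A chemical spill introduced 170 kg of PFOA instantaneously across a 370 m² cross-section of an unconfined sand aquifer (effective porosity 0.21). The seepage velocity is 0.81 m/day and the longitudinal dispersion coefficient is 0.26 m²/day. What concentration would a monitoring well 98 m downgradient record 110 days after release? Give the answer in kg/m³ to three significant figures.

0.0577 kg/m³

For an instantaneous plane source, C(x,t) = M/(n_e·A·√(4πDt)) · exp(−(x−vt)²/(4Dt)), with n_e·A the pore (flow) area.
Plume center vt = 0.81 × 110 = 89.1 m, so the well at 98 m is 8.9 m downgradient of the peak.
√(4πDt) = 18.96 m, giving peak height M/(n_e·A·√(4πDt)) = 170/(0.21 × 370 × 18.96) = 0.1154 kg/m³.
(x−vt)²/(4Dt) = (8.9)²/(4 × 0.26 × 110) = 0.6924; exp(−0.6924) = 0.5004.
C = 0.1154 × 0.5004 = 0.0577 kg/m³.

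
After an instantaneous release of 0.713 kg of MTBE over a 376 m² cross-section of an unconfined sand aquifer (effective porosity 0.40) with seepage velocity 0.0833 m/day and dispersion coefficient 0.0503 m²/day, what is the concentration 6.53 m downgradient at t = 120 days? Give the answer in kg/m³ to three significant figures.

0.000331 kg/m³

For an instantaneous plane source, C(x,t) = M/(n_e·A·√(4πDt)) · exp(−(x−vt)²/(4Dt)), with n_e·A the pore (flow) area.
Plume center vt = 0.0833 × 120 = 9.996 m, so the well at 6.53 m is 3.466 m upgradient of the peak.
√(4πDt) = 8.709 m, giving peak height M/(n_e·A·√(4πDt)) = 0.713/(0.40 × 376 × 8.709) = 0.0005443 kg/m³.
(x−vt)²/(4Dt) = (-3.466)²/(4 × 0.0503 × 120) = 0.4976; exp(−0.4976) = 0.6080.
C = 0.0005443 × 0.6080 = 0.000331 kg/m³.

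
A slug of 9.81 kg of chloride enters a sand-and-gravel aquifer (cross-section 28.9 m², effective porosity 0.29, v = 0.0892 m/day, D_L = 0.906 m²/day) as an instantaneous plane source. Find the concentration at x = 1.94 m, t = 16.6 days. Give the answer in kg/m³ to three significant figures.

0.0848 kg/m³

For an instantaneous plane source, C(x,t) = M/(n_e·A·√(4πDt)) · exp(−(x−vt)²/(4Dt)), with n_e·A the pore (flow) area.
Plume center vt = 0.0892 × 16.6 = 1.48072 m, so the well at 1.94 m is 0.45928 m downgradient of the peak.
√(4πDt) = 13.75 m, giving peak height M/(n_e·A·√(4πDt)) = 9.81/(0.29 × 28.9 × 13.75) = 0.08513 kg/m³.
(x−vt)²/(4Dt) = (0.45928)²/(4 × 0.906 × 16.6) = 0.003506; exp(−0.003506) = 0.9965.
C = 0.08513 × 0.9965 = 0.0848 kg/m³.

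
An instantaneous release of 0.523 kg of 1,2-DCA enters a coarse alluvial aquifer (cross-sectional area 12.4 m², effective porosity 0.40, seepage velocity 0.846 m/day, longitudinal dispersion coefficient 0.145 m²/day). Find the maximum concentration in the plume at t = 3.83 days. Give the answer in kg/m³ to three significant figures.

0.0399 kg/m³

The peak of an instantaneous 1D plume sits at x = vt; there the Gaussian factor is 1 and C_max = M/(n_e·A·√(4πDt)), where n_e·A is the pore area the mass is dissolved in.
√(4πDt) = √(4π × 0.145 × 3.83) = 2.642 m, so C_max = 0.523/(0.40 × 12.4 × 2.642) = 0.0399 kg/m³.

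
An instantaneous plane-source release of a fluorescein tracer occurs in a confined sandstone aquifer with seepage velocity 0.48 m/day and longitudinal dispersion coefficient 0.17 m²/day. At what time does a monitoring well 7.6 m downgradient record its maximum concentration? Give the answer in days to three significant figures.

For the 1D instantaneous-source solution, setting ∂C/∂t = 0 at fixed x gives v²t² + 2Dt − x² = 0, so t = (√(D² + v²x²) − D)/v².
√(D² + v²x²) = √(0.17² + 0.48² × 7.6²) = 3.652; v² = 0.2304.
t = (3.652 − 0.17)/0.2304 = 15.1 days (vs. the pure-advection estimate x/v = 15.8 d).

15.1 days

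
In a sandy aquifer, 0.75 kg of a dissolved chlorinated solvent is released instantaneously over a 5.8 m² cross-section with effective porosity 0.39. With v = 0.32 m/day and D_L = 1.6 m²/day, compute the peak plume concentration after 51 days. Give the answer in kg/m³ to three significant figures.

The peak of an instantaneous 1D plume sits at x = vt; there the Gaussian factor is 1 and C_max = M/(n_e·A·√(4πDt)), where n_e·A is the pore area the mass is dissolved in.
√(4πDt) = √(4π × 1.6 × 51) = 32.02 m, so C_max = 0.75/(0.39 × 5.8 × 32.02) = 0.0104 kg/m³.

0.0104 kg/m³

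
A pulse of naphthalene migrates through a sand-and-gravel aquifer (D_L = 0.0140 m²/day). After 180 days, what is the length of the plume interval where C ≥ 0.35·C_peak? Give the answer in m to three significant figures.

The plume is Gaussian with σ = √(2Dt) = √(2 × 0.0140 × 180) = 2.245 m.
C/C_peak = exp(−Δx²/(2σ²)) = 0.35 ⇒ Δx = σ·√(−2 ln 0.35) = 2.245 × 1.449 = 3.253 m.
Width = 2Δx = 6.51 m.

6.51 m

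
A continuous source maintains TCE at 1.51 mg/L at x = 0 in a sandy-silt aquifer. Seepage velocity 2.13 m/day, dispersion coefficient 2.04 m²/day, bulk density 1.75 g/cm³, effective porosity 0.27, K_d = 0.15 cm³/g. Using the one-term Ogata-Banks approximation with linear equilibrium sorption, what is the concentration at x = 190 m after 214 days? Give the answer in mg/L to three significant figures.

Retardation factor R = 1 + ρ_b·K_d/n = 1 + 1.75 × 0.15/0.27 = 1.972.
Sorption retards both mechanisms: v_R = v/R = 1.080 m/day, D_R = D/R = 1.034 m²/day.
v_R·t = 1.080 × 214 = 231.12 m; 2√(D_R t) = 29.75 m; argument = (190 − 231.12)/29.75 = -1.382.
C = C₀ × ½·erfc(-1.382) = 1.51 × 0.9747 = 1.47 mg/L.

1.47 mg/L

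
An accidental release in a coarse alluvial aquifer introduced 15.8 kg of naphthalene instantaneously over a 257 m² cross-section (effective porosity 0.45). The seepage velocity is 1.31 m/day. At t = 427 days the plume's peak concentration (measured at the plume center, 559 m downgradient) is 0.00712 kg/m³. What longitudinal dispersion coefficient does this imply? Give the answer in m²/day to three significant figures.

0.0686 m²/day

At the plume center C_max = M/(n_e·A·√(4πDt)), so D = M²/(4πt·(n_e·A·C_max)²).
n_e·A·C_max = 0.45 × 257 × 0.00712 = 0.8234 kg/m.
D = 15.8²/(4π × 427 × 0.8234²) = 0.0686 m²/day.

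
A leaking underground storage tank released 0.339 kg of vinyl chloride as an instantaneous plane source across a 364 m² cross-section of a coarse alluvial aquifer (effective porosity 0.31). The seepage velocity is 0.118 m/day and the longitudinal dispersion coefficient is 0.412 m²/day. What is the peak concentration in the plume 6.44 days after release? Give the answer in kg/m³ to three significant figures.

0.000520 kg/m³

The peak of an instantaneous 1D plume sits at x = vt; there the Gaussian factor is 1 and C_max = M/(n_e·A·√(4πDt)), where n_e·A is the pore area the mass is dissolved in.
√(4πDt) = √(4π × 0.412 × 6.44) = 5.774 m, so C_max = 0.339/(0.31 × 364 × 5.774) = 0.000520 kg/m³.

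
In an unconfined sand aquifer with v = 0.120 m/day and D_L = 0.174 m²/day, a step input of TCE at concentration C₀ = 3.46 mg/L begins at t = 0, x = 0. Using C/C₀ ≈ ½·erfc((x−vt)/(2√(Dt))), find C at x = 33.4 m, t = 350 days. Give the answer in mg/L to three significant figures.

2.71 mg/L

For a continuous step input, C/C₀ ≈ ½·erfc((x−vt)/(2√(Dt))).
vt = 0.120 × 350 = 42 m and 2√(Dt) = 2√(0.174 × 350) = 15.61 m.
Argument (x−vt)/(2√(Dt)) = (33.4 − 42)/15.61 = -0.5509; ½·erfc(-0.5509) = 0.7820.
C = 3.46 × 0.7820 = 2.71 mg/L.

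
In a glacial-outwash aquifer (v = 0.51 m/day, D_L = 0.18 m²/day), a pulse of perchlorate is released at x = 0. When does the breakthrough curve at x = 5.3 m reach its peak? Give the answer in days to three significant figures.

9.72 days

For the 1D instantaneous-source solution, setting ∂C/∂t = 0 at fixed x gives v²t² + 2Dt − x² = 0, so t = (√(D² + v²x²) − D)/v².
√(D² + v²x²) = √(0.18² + 0.51² × 5.3²) = 2.709; v² = 0.2601.
t = (2.709 − 0.18)/0.2601 = 9.72 days (vs. the pure-advection estimate x/v = 10.4 d).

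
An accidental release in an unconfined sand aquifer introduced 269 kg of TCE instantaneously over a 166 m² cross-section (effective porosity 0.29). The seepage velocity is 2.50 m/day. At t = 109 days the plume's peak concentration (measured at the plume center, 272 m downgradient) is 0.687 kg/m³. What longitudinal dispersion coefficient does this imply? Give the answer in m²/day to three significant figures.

0.0483 m²/day

At the plume center C_max = M/(n_e·A·√(4πDt)), so D = M²/(4πt·(n_e·A·C_max)²).
n_e·A·C_max = 0.29 × 166 × 0.687 = 33.07 kg/m.
D = 269²/(4π × 109 × 33.07²) = 0.0483 m²/day.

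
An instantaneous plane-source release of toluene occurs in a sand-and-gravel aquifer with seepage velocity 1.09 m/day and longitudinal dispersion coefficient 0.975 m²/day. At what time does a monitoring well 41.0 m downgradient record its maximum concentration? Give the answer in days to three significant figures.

36.8 days

For the 1D instantaneous-source solution, setting ∂C/∂t = 0 at fixed x gives v²t² + 2Dt − x² = 0, so t = (√(D² + v²x²) − D)/v².
√(D² + v²x²) = √(0.975² + 1.09² × 41.0²) = 44.70; v² = 1.1881.
t = (44.70 − 0.975)/1.1881 = 36.8 days (vs. the pure-advection estimate x/v = 37.6 d).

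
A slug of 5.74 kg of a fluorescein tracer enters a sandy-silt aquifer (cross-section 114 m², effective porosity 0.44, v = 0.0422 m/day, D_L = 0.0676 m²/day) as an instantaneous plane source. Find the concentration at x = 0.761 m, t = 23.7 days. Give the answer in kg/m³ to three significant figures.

For an instantaneous plane source, C(x,t) = M/(n_e·A·√(4πDt)) · exp(−(x−vt)²/(4Dt)), with n_e·A the pore (flow) area.
Plume center vt = 0.0422 × 23.7 = 1.00014 m, so the well at 0.761 m is 0.23914 m upgradient of the peak.
√(4πDt) = 4.487 m, giving peak height M/(n_e·A·√(4πDt)) = 5.74/(0.44 × 114 × 4.487) = 0.02550 kg/m³.
(x−vt)²/(4Dt) = (-0.23914)²/(4 × 0.0676 × 23.7) = 0.008924; exp(−0.008924) = 0.9911.
C = 0.02550 × 0.9911 = 0.0253 kg/m³.

0.0253 kg/m³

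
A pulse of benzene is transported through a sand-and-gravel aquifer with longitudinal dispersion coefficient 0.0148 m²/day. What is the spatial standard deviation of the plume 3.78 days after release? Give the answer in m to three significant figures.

Dispersive spreading gives a Gaussian with σ² = 2Dt; advection only shifts the center.
σ = √(2 × 0.0148 × 3.78) = 0.334 m.

0.334 m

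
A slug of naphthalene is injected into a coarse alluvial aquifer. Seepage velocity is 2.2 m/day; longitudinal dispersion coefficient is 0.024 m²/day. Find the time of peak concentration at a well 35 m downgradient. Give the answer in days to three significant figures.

15.9 days

For the 1D instantaneous-source solution, setting ∂C/∂t = 0 at fixed x gives v²t² + 2Dt − x² = 0, so t = (√(D² + v²x²) − D)/v².
√(D² + v²x²) = √(0.024² + 2.2² × 35²) = 77.00; v² = 4.84.
t = (77.00 − 0.024)/4.84 = 15.9 days (vs. the pure-advection estimate x/v = 15.9 d).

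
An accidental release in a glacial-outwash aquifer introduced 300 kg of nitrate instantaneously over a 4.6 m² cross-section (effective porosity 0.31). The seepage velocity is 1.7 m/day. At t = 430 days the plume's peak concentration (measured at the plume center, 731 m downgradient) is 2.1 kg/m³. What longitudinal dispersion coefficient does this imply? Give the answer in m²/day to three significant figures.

At the plume center C_max = M/(n_e·A·√(4πDt)), so D = M²/(4πt·(n_e·A·C_max)²).
n_e·A·C_max = 0.31 × 4.6 × 2.1 = 2.995 kg/m.
D = 300²/(4π × 430 × 2.995²) = 1.86 m²/day.

1.86 m²/day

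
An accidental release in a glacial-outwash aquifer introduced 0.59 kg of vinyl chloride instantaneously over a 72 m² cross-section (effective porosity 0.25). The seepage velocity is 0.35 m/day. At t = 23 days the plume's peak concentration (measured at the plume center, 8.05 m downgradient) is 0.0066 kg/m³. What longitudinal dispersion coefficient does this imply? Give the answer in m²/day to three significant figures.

0.0853 m²/day

At the plume center C_max = M/(n_e·A·√(4πDt)), so D = M²/(4πt·(n_e·A·C_max)²).
n_e·A·C_max = 0.25 × 72 × 0.0066 = 0.1188 kg/m.
D = 0.59²/(4π × 23 × 0.1188²) = 0.0853 m²/day.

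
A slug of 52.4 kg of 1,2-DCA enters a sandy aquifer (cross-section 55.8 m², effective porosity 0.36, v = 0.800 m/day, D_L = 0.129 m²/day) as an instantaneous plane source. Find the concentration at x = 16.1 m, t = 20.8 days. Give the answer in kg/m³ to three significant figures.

0.437 kg/m³

For an instantaneous plane source, C(x,t) = M/(n_e·A·√(4πDt)) · exp(−(x−vt)²/(4Dt)), with n_e·A the pore (flow) area.
Plume center vt = 0.800 × 20.8 = 16.64 m, so the well at 16.1 m is 0.54 m upgradient of the peak.
√(4πDt) = 5.807 m, giving peak height M/(n_e·A·√(4πDt)) = 52.4/(0.36 × 55.8 × 5.807) = 0.4492 kg/m³.
(x−vt)²/(4Dt) = (-0.54)²/(4 × 0.129 × 20.8) = 0.02717; exp(−0.02717) = 0.9732.
C = 0.4492 × 0.9732 = 0.437 kg/m³.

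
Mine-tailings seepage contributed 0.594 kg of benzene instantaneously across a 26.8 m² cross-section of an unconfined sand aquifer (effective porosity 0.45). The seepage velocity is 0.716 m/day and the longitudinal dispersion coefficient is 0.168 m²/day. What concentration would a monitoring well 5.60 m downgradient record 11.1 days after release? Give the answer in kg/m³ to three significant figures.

0.00486 kg/m³

For an instantaneous plane source, C(x,t) = M/(n_e·A·√(4πDt)) · exp(−(x−vt)²/(4Dt)), with n_e·A the pore (flow) area.
Plume center vt = 0.716 × 11.1 = 7.9476 m, so the well at 5.60 m is 2.3476 m upgradient of the peak.
√(4πDt) = 4.841 m, giving peak height M/(n_e·A·√(4πDt)) = 0.594/(0.45 × 26.8 × 4.841) = 0.01017 kg/m³.
(x−vt)²/(4Dt) = (-2.3476)²/(4 × 0.168 × 11.1) = 0.7388; exp(−0.7388) = 0.4777.
C = 0.01017 × 0.4777 = 0.00486 kg/m³.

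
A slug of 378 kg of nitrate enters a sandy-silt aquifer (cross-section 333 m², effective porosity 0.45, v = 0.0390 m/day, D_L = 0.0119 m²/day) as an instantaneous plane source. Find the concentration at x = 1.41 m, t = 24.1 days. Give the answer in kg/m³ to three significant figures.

1.10 kg/m³

For an instantaneous plane source, C(x,t) = M/(n_e·A·√(4πDt)) · exp(−(x−vt)²/(4Dt)), with n_e·A the pore (flow) area.
Plume center vt = 0.0390 × 24.1 = 0.9399 m, so the well at 1.41 m is 0.4701 m downgradient of the peak.
√(4πDt) = 1.898 m, giving peak height M/(n_e·A·√(4πDt)) = 378/(0.45 × 333 × 1.898) = 1.329 kg/m³.
(x−vt)²/(4Dt) = (0.4701)²/(4 × 0.0119 × 24.1) = 0.1926; exp(−0.1926) = 0.8248.
C = 1.329 × 0.8248 = 1.10 kg/m³.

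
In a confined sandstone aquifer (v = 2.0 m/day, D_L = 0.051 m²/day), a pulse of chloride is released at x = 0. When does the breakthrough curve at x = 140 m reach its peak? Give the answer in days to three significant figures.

For the 1D instantaneous-source solution, setting ∂C/∂t = 0 at fixed x gives v²t² + 2Dt − x² = 0, so t = (√(D² + v²x²) − D)/v².
√(D² + v²x²) = √(0.051² + 2.0² × 140²) = 280.0; v² = 4.
t = (280.0 − 0.051)/4 = 70.0 days (vs. the pure-advection estimate x/v = 70.0 d).

70.0 days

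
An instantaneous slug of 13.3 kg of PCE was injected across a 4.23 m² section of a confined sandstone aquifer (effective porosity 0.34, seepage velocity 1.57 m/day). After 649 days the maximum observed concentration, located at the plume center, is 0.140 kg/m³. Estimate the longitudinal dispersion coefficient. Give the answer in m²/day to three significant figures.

At the plume center C_max = M/(n_e·A·√(4πDt)), so D = M²/(4πt·(n_e·A·C_max)²).
n_e·A·C_max = 0.34 × 4.23 × 0.140 = 0.2013 kg/m.
D = 13.3²/(4π × 649 × 0.2013²) = 0.535 m²/day.

0.535 m²/day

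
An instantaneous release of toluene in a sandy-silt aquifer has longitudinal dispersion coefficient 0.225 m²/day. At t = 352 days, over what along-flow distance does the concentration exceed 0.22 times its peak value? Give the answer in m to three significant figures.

43.8 m

The plume is Gaussian with σ = √(2Dt) = √(2 × 0.225 × 352) = 12.59 m.
C/C_peak = exp(−Δx²/(2σ²)) = 0.22 ⇒ Δx = σ·√(−2 ln 0.22) = 12.59 × 1.740 = 21.91 m.
Width = 2Δx = 43.8 m.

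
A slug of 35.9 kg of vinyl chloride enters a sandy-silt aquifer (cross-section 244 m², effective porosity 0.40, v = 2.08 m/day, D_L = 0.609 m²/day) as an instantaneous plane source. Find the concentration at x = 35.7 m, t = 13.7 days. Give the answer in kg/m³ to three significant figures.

0.00759 kg/m³

For an instantaneous plane source, C(x,t) = M/(n_e·A·√(4πDt)) · exp(−(x−vt)²/(4Dt)), with n_e·A the pore (flow) area.
Plume center vt = 2.08 × 13.7 = 28.496 m, so the well at 35.7 m is 7.204 m downgradient of the peak.
√(4πDt) = 10.24 m, giving peak height M/(n_e·A·√(4πDt)) = 35.9/(0.40 × 244 × 10.24) = 0.03592 kg/m³.
(x−vt)²/(4Dt) = (7.204)²/(4 × 0.609 × 13.7) = 1.555; exp(−1.555) = 0.2112.
C = 0.03592 × 0.2112 = 0.00759 kg/m³.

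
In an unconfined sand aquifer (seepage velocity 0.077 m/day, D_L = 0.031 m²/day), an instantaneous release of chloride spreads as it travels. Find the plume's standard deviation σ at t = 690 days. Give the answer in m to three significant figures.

6.54 m

Dispersive spreading gives a Gaussian with σ² = 2Dt; advection only shifts the center.
σ = √(2 × 0.031 × 690) = 6.54 m.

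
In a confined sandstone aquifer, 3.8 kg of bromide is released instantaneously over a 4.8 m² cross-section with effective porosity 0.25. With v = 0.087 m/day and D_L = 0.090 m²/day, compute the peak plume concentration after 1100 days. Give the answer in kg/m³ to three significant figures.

0.0898 kg/m³

The peak of an instantaneous 1D plume sits at x = vt; there the Gaussian factor is 1 and C_max = M/(n_e·A·√(4πDt)), where n_e·A is the pore area the mass is dissolved in.
√(4πDt) = √(4π × 0.090 × 1100) = 35.27 m, so C_max = 3.8/(0.25 × 4.8 × 35.27) = 0.0898 kg/m³.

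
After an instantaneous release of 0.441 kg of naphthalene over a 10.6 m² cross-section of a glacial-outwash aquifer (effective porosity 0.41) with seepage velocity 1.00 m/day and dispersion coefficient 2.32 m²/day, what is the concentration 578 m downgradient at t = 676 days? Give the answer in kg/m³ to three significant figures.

For an instantaneous plane source, C(x,t) = M/(n_e·A·√(4πDt)) · exp(−(x−vt)²/(4Dt)), with n_e·A the pore (flow) area.
Plume center vt = 1.00 × 676 = 676 m, so the well at 578 m is 98 m upgradient of the peak.
√(4πDt) = 140.4 m, giving peak height M/(n_e·A·√(4πDt)) = 0.441/(0.41 × 10.6 × 140.4) = 0.0007227 kg/m³.
(x−vt)²/(4Dt) = (-98)²/(4 × 2.32 × 676) = 1.531; exp(−1.531) = 0.2163.
C = 0.0007227 × 0.2163 = 0.000156 kg/m³.

0.000156 kg/m³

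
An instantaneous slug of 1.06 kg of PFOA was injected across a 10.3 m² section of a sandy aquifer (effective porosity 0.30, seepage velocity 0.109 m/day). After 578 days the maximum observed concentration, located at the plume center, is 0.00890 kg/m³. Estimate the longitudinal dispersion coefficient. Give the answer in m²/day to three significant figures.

At the plume center C_max = M/(n_e·A·√(4πDt)), so D = M²/(4πt·(n_e·A·C_max)²).
n_e·A·C_max = 0.30 × 10.3 × 0.00890 = 0.02750 kg/m.
D = 1.06²/(4π × 578 × 0.02750²) = 0.205 m²/day.

0.205 m²/day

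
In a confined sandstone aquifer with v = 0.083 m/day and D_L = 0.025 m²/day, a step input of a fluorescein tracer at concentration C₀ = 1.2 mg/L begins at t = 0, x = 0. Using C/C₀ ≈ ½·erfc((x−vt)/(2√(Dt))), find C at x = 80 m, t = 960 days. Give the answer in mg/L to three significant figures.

For a continuous step input, C/C₀ ≈ ½·erfc((x−vt)/(2√(Dt))).
vt = 0.083 × 960 = 79.68 m and 2√(Dt) = 2√(0.025 × 960) = 9.798 m.
Argument (x−vt)/(2√(Dt)) = (80 − 79.68)/9.798 = 0.03266; ½·erfc(0.03266) = 0.4816.
C = 1.2 × 0.4816 = 0.578 mg/L.

0.578 mg/L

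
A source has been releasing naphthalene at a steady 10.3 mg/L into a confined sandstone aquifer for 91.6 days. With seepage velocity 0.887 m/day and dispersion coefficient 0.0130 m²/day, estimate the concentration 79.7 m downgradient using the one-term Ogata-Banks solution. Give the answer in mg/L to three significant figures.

For a continuous step input, C/C₀ ≈ ½·erfc((x−vt)/(2√(Dt))).
vt = 0.887 × 91.6 = 81.2492 m and 2√(Dt) = 2√(0.0130 × 91.6) = 2.182 m.
Argument (x−vt)/(2√(Dt)) = (79.7 − 81.2492)/2.182 = -0.7100; ½·erfc(-0.7100) = 0.8423.
C = 10.3 × 0.8423 = 8.68 mg/L.

8.68 mg/L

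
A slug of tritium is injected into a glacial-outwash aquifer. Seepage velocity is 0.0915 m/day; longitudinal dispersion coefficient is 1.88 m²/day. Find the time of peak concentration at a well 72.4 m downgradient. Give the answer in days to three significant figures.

For the 1D instantaneous-source solution, setting ∂C/∂t = 0 at fixed x gives v²t² + 2Dt − x² = 0, so t = (√(D² + v²x²) − D)/v².
√(D² + v²x²) = √(1.88² + 0.0915² × 72.4²) = 6.886; v² = 0.00837225.
t = (6.886 − 1.88)/0.00837225 = 598 days (vs. the pure-advection estimate x/v = 791 d).

598 days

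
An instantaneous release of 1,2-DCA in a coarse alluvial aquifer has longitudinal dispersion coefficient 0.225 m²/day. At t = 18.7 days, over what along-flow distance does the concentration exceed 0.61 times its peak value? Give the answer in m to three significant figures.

5.77 m

The plume is Gaussian with σ = √(2Dt) = √(2 × 0.225 × 18.7) = 2.901 m.
C/C_peak = exp(−Δx²/(2σ²)) = 0.61 ⇒ Δx = σ·√(−2 ln 0.61) = 2.901 × 0.9943 = 2.884 m.
Width = 2Δx = 5.77 m.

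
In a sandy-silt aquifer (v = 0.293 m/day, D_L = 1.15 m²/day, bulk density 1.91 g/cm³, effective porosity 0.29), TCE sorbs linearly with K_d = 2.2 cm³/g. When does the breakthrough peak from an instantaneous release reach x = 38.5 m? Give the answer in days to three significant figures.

Retardation factor R = 1 + ρ_b·K_d/n = 1 + 1.91 × 2.2/0.29 = 15.49.
Sorption retards both mechanisms: v_R = v/R = 0.01892 m/day, D_R = D/R = 0.07424 m²/day.
Peak time from v_R²t² + 2D_R t − x² = 0: t = (√(D_R² + v_R²x²) − D_R)/v_R².
√(D_R² + v_R²x²) = √(0.07424² + 0.01892² × 38.5²) = 0.7322; v_R² = 0.0003580.
t = (0.7322 − 0.07424)/0.0003580 = 1840 days.

1840 days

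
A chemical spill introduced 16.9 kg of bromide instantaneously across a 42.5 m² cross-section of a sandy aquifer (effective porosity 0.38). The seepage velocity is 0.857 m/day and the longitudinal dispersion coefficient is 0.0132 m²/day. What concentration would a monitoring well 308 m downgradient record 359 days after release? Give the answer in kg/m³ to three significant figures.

For an instantaneous plane source, C(x,t) = M/(n_e·A·√(4πDt)) · exp(−(x−vt)²/(4Dt)), with n_e·A the pore (flow) area.
Plume center vt = 0.857 × 359 = 307.663 m, so the well at 308 m is 0.337 m downgradient of the peak.
√(4πDt) = 7.717 m, giving peak height M/(n_e·A·√(4πDt)) = 16.9/(0.38 × 42.5 × 7.717) = 0.1356 kg/m³.
(x−vt)²/(4Dt) = (0.337)²/(4 × 0.0132 × 359) = 0.005991; exp(−0.005991) = 0.9940.
C = 0.1356 × 0.9940 = 0.135 kg/m³.

0.135 kg/m³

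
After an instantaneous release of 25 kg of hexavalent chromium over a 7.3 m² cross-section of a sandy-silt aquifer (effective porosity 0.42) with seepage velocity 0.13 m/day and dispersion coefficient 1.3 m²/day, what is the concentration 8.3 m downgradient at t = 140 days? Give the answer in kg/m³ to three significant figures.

0.149 kg/m³

For an instantaneous plane source, C(x,t) = M/(n_e·A·√(4πDt)) · exp(−(x−vt)²/(4Dt)), with n_e·A the pore (flow) area.
Plume center vt = 0.13 × 140 = 18.2 m, so the well at 8.3 m is 9.9 m upgradient of the peak.
√(4πDt) = 47.82 m, giving peak height M/(n_e·A·√(4πDt)) = 25/(0.42 × 7.3 × 47.82) = 0.1705 kg/m³.
(x−vt)²/(4Dt) = (-9.9)²/(4 × 1.3 × 140) = 0.1346; exp(−0.1346) = 0.8741.
C = 0.1705 × 0.8741 = 0.149 kg/m³.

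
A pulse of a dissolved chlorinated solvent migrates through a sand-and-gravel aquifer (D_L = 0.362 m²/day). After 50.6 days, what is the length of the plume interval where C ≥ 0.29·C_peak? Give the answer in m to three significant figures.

19.0 m

The plume is Gaussian with σ = √(2Dt) = √(2 × 0.362 × 50.6) = 6.053 m.
C/C_peak = exp(−Δx²/(2σ²)) = 0.29 ⇒ Δx = σ·√(−2 ln 0.29) = 6.053 × 1.573 = 9.521 m.
Width = 2Δx = 19.0 m.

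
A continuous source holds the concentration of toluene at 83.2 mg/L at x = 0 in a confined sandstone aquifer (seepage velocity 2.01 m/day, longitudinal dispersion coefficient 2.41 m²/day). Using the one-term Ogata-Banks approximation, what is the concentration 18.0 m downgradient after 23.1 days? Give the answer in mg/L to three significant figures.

For a continuous step input, C/C₀ ≈ ½·erfc((x−vt)/(2√(Dt))).
vt = 2.01 × 23.1 = 46.431 m and 2√(Dt) = 2√(2.41 × 23.1) = 14.92 m.
Argument (x−vt)/(2√(Dt)) = (18.0 − 46.431)/14.92 = -1.906; ½·erfc(-1.906) = 0.9965.
C = 83.2 × 0.9965 = 82.9 mg/L.

82.9 mg/L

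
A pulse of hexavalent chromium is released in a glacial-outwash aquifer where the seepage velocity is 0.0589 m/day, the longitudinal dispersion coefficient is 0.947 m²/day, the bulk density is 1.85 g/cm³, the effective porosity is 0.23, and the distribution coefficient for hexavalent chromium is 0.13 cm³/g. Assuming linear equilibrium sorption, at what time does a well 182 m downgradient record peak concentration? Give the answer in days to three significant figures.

Retardation factor R = 1 + ρ_b·K_d/n = 1 + 1.85 × 0.13/0.23 = 2.046.
Sorption retards both mechanisms: v_R = v/R = 0.02879 m/day, D_R = D/R = 0.4629 m²/day.
Peak time from v_R²t² + 2D_R t − x² = 0: t = (√(D_R² + v_R²x²) − D_R)/v_R².
√(D_R² + v_R²x²) = √(0.4629² + 0.02879² × 182²) = 5.260; v_R² = 0.0008289.
t = (5.260 − 0.4629)/0.0008289 = 5790 days.

5790 days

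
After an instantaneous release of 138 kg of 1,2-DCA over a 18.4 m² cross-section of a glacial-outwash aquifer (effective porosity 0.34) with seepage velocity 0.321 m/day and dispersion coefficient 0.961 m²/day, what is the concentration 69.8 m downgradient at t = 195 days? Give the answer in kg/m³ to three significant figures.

0.424 kg/m³

For an instantaneous plane source, C(x,t) = M/(n_e·A·√(4πDt)) · exp(−(x−vt)²/(4Dt)), with n_e·A the pore (flow) area.
Plume center vt = 0.321 × 195 = 62.595 m, so the well at 69.8 m is 7.205 m downgradient of the peak.
√(4πDt) = 48.53 m, giving peak height M/(n_e·A·√(4πDt)) = 138/(0.34 × 18.4 × 48.53) = 0.4545 kg/m³.
(x−vt)²/(4Dt) = (7.205)²/(4 × 0.961 × 195) = 0.06925; exp(−0.06925) = 0.9331.
C = 0.4545 × 0.9331 = 0.424 kg/m³.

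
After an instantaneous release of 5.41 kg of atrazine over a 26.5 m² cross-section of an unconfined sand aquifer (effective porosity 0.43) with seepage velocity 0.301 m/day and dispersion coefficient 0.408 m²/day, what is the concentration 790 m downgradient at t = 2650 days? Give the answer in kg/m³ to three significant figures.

For an instantaneous plane source, C(x,t) = M/(n_e·A·√(4πDt)) · exp(−(x−vt)²/(4Dt)), with n_e·A the pore (flow) area.
Plume center vt = 0.301 × 2650 = 797.65 m, so the well at 790 m is 7.65 m upgradient of the peak.
√(4πDt) = 116.6 m, giving peak height M/(n_e·A·√(4πDt)) = 5.41/(0.43 × 26.5 × 116.6) = 0.004072 kg/m³.
(x−vt)²/(4Dt) = (-7.65)²/(4 × 0.408 × 2650) = 0.01353; exp(−0.01353) = 0.9866.
C = 0.004072 × 0.9866 = 0.00402 kg/m³.

0.00402 kg/m³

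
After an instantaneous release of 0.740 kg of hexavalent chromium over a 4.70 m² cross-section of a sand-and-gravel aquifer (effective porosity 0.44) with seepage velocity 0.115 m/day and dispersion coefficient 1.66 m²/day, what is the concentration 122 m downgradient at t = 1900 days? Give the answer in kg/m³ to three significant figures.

0.000859 kg/m³

For an instantaneous plane source, C(x,t) = M/(n_e·A·√(4πDt)) · exp(−(x−vt)²/(4Dt)), with n_e·A the pore (flow) area.
Plume center vt = 0.115 × 1900 = 218.5 m, so the well at 122 m is 96.5 m upgradient of the peak.
√(4πDt) = 199.1 m, giving peak height M/(n_e·A·√(4πDt)) = 0.740/(0.44 × 4.70 × 199.1) = 0.001797 kg/m³.
(x−vt)²/(4Dt) = (-96.5)²/(4 × 1.66 × 1900) = 0.7381; exp(−0.7381) = 0.4780.
C = 0.001797 × 0.4780 = 0.000859 kg/m³.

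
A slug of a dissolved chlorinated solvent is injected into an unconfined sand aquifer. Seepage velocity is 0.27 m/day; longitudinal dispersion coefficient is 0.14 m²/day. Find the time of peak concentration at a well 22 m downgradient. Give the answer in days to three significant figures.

For the 1D instantaneous-source solution, setting ∂C/∂t = 0 at fixed x gives v²t² + 2Dt − x² = 0, so t = (√(D² + v²x²) − D)/v².
√(D² + v²x²) = √(0.14² + 0.27² × 22²) = 5.942; v² = 0.0729.
t = (5.942 − 0.14)/0.0729 = 79.6 days (vs. the pure-advection estimate x/v = 81.5 d).

79.6 days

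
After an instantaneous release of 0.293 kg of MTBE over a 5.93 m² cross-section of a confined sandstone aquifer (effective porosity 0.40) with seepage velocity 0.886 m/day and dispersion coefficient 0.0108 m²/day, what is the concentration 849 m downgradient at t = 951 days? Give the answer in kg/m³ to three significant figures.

For an instantaneous plane source, C(x,t) = M/(n_e·A·√(4πDt)) · exp(−(x−vt)²/(4Dt)), with n_e·A the pore (flow) area.
Plume center vt = 0.886 × 951 = 842.586 m, so the well at 849 m is 6.414 m downgradient of the peak.
√(4πDt) = 11.36 m, giving peak height M/(n_e·A·√(4πDt)) = 0.293/(0.40 × 5.93 × 11.36) = 0.01087 kg/m³.
(x−vt)²/(4Dt) = (6.414)²/(4 × 0.0108 × 951) = 1.001; exp(−1.001) = 0.3675.
C = 0.01087 × 0.3675 = 0.00399 kg/m³.

0.00399 kg/m³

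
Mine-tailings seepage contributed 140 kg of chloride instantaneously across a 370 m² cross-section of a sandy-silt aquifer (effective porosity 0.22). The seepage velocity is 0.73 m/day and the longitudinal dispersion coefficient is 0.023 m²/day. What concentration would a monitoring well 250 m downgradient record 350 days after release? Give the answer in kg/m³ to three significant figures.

For an instantaneous plane source, C(x,t) = M/(n_e·A·√(4πDt)) · exp(−(x−vt)²/(4Dt)), with n_e·A the pore (flow) area.
Plume center vt = 0.73 × 350 = 255.5 m, so the well at 250 m is 5.5 m upgradient of the peak.
√(4πDt) = 10.06 m, giving peak height M/(n_e·A·√(4πDt)) = 140/(0.22 × 370 × 10.06) = 0.1710 kg/m³.
(x−vt)²/(4Dt) = (-5.5)²/(4 × 0.023 × 350) = 0.9394; exp(−0.9394) = 0.3909.
C = 0.1710 × 0.3909 = 0.0668 kg/m³.

0.0668 kg/m³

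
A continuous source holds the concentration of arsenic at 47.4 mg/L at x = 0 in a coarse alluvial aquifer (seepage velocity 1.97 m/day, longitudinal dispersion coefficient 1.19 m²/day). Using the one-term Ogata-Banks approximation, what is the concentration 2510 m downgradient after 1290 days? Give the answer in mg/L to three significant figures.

33.8 mg/L

For a continuous step input, C/C₀ ≈ ½·erfc((x−vt)/(2√(Dt))).
vt = 1.97 × 1290 = 2541.3 m and 2√(Dt) = 2√(1.19 × 1290) = 78.36 m.
Argument (x−vt)/(2√(Dt)) = (2510 − 2541.3)/78.36 = -0.3994; ½·erfc(-0.3994) = 0.7139.
C = 47.4 × 0.7139 = 33.8 mg/L.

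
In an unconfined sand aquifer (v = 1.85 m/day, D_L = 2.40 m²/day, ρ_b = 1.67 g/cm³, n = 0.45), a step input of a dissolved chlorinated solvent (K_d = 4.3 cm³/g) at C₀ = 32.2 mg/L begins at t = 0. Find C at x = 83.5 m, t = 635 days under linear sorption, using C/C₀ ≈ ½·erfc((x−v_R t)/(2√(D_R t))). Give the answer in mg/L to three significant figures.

Retardation factor R = 1 + ρ_b·K_d/n = 1 + 1.67 × 4.3/0.45 = 16.96.
Sorption retards both mechanisms: v_R = v/R = 0.1091 m/day, D_R = D/R = 0.1415 m²/day.
v_R·t = 0.1091 × 635 = 69.2785 m; 2√(D_R t) = 18.96 m; argument = (83.5 − 69.2785)/18.96 = 0.7501.
C = C₀ × ½·erfc(0.7501) = 32.2 × 0.1444 = 4.65 mg/L.

4.65 mg/L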